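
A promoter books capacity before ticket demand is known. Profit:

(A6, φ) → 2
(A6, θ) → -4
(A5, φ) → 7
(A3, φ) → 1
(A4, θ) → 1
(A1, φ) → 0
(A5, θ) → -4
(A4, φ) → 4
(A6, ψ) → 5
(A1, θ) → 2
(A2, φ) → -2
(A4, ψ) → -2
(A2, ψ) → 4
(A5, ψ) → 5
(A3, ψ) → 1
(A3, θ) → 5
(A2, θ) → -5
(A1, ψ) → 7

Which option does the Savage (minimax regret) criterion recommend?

Column bests: θ=5, φ=7, ψ=7.
A1 regrets: 3, 7, 0 → max 7
A2 regrets: 10, 9, 3 → max 10
A3 regrets: 0, 6, 6 → max 6
A4 regrets: 4, 3, 9 → max 9
A5 regrets: 9, 0, 2 → max 9
A6 regrets: 9, 5, 2 → max 9
Smallest max regret = 6 → A3.

A3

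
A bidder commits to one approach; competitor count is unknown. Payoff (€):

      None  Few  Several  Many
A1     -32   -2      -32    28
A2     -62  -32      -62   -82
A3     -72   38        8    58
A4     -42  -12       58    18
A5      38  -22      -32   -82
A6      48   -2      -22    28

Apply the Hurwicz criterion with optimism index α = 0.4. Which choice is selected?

A6

A1: 0.4·28 + 0.6·(-32) = -8
A2: 0.4·(-32) + 0.6·(-82) = -62
A3: 0.4·58 + 0.6·(-72) = -20
A4: 0.4·58 + 0.6·(-42) = -2
A5: 0.4·38 + 0.6·(-82) = -34
A6: 0.4·48 + 0.6·(-22) = 6
Highest Hurwicz score = 6 → A6.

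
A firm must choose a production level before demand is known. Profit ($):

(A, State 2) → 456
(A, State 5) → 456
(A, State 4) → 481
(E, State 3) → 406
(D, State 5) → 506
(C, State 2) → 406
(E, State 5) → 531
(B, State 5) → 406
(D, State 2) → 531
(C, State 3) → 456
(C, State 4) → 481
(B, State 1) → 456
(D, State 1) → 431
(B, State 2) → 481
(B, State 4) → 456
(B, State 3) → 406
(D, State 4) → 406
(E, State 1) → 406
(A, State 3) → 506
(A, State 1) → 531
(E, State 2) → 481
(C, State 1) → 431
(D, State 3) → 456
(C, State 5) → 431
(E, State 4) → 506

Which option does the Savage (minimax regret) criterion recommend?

Column bests: State 1=531, State 2=531, State 3=506, State 4=506, State 5=531.
A regrets: 0, 75, 0, 25, 75 → max 75
B regrets: 75, 50, 100, 50, 125 → max 125
C regrets: 100, 125, 50, 25, 100 → max 125
D regrets: 100, 0, 50, 100, 25 → max 100
E regrets: 125, 50, 100, 0, 0 → max 125
Smallest max regret = 75 → A.

A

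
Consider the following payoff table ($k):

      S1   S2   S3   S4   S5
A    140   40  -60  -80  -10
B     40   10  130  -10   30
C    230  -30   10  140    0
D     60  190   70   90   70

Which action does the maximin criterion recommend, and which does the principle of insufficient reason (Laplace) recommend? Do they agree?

Row minima: A=-80, B=-10, C=-30, D=60
Best worst-case = 60 → D.
Row averages: A=6, B=40, C=70, D=96
Highest average = 96 → D.

maximin → D; laplace → D (agree)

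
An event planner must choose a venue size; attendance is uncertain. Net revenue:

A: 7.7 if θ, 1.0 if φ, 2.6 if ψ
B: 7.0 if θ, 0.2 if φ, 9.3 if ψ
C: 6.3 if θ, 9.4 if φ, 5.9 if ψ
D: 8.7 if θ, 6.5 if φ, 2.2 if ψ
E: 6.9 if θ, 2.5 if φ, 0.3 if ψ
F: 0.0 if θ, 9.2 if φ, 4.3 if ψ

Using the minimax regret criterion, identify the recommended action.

Column bests: θ=8.7, φ=9.4, ψ=9.3.
A regrets: 1.0, 8.4, 6.7 → max 8.4
B regrets: 1.7, 9.2, 0.0 → max 9.2
C regrets: 2.4, 0.0, 3.4 → max 3.4
D regrets: 0.0, 2.9, 7.1 → max 7.1
E regrets: 1.8, 6.9, 9.0 → max 9.0
F regrets: 8.7, 0.2, 5.0 → max 8.7
Smallest max regret = 3.4 → C.

C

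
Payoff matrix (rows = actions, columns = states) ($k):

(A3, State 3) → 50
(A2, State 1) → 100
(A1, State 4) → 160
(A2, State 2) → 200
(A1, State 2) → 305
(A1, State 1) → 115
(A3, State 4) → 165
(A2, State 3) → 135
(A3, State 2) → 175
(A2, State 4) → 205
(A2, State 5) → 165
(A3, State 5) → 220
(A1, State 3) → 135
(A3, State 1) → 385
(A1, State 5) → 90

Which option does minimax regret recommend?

A3

Column bests: State 1=385, State 2=305, State 3=135, State 4=205, State 5=220.
A1 regrets: 270, 0, 0, 45, 130 → max 270
A2 regrets: 285, 105, 0, 0, 55 → max 285
A3 regrets: 0, 130, 85, 40, 0 → max 130
Smallest max regret = 130 → A3.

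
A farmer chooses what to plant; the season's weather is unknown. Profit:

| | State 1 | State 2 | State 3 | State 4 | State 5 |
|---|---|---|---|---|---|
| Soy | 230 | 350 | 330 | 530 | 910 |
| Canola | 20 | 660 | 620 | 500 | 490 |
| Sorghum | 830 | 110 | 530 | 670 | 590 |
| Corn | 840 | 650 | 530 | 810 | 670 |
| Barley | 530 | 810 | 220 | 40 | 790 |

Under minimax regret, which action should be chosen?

Corn

Column bests: State 1=840, State 2=810, State 3=620, State 4=810, State 5=910.
Soy regrets: 610, 460, 290, 280, 0 → max 610
Canola regrets: 820, 150, 0, 310, 420 → max 820
Sorghum regrets: 10, 700, 90, 140, 320 → max 700
Corn regrets: 0, 160, 90, 0, 240 → max 240
Barley regrets: 310, 0, 400, 770, 120 → max 770
Smallest max regret = 240 → Corn.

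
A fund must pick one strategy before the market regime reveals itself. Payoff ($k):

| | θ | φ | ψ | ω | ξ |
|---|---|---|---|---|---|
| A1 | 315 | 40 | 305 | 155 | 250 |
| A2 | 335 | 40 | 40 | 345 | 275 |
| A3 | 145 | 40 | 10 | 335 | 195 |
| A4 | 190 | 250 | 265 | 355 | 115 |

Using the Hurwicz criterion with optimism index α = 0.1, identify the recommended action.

A4

A1: 0.1·315 + 0.9·40 = 67.5
A2: 0.1·345 + 0.9·40 = 70.5
A3: 0.1·335 + 0.9·10 = 42.5
A4: 0.1·355 + 0.9·115 = 139
Highest Hurwicz score = 139 → A4.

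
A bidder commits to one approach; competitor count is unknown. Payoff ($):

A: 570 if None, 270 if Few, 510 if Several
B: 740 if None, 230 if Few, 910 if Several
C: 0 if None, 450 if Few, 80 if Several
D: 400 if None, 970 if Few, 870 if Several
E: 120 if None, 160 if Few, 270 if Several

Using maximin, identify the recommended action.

Row minima: A=270, B=230, C=0, D=400, E=120
Best worst-case = 400 → D.

D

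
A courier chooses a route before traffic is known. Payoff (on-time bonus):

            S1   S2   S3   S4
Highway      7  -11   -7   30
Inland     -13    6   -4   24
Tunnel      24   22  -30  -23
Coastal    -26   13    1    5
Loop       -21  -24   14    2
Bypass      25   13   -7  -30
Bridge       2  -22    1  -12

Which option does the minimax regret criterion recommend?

Highway

Column bests: S1=25, S2=22, S3=14, S4=30.
Highway regrets: 18, 33, 21, 0 → max 33
Inland regrets: 38, 16, 18, 6 → max 38
Tunnel regrets: 1, 0, 44, 53 → max 53
Coastal regrets: 51, 9, 13, 25 → max 51
Loop regrets: 46, 46, 0, 28 → max 46
Bypass regrets: 0, 9, 21, 60 → max 60
Bridge regrets: 23, 44, 13, 42 → max 44
Smallest max regret = 33 → Highway.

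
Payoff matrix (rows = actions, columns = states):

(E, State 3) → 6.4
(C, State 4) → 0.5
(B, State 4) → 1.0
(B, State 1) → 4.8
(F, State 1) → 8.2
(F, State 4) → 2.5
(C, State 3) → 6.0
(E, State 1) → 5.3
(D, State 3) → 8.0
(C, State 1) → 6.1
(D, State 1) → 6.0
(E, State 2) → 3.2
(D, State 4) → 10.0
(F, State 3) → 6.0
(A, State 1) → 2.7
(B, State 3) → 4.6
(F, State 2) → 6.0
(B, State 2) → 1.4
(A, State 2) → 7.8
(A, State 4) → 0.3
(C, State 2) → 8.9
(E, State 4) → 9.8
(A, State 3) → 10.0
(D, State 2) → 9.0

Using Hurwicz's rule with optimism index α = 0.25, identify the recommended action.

D

A: 0.25·10.0 + 0.75·0.3 = 2.725
B: 0.25·4.8 + 0.75·1.0 = 1.95
C: 0.25·8.9 + 0.75·0.5 = 2.6
D: 0.25·10.0 + 0.75·6.0 = 7
E: 0.25·9.8 + 0.75·3.2 = 4.85
F: 0.25·8.2 + 0.75·2.5 = 3.925
Highest Hurwicz score = 7 → D.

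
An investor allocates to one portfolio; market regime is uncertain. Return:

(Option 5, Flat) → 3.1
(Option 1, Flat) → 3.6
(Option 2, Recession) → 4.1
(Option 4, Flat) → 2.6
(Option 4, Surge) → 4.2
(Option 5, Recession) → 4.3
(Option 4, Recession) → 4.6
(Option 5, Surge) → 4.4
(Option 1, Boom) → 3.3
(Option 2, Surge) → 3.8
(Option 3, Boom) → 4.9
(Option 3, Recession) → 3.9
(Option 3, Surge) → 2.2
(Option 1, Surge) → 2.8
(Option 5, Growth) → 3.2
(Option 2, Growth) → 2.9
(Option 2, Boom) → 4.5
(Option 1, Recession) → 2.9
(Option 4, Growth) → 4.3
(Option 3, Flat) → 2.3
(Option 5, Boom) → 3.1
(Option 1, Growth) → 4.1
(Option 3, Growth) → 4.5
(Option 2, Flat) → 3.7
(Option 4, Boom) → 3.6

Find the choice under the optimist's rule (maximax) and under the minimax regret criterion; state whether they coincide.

Row maxima: Option 1=4.1, Option 2=4.5, Option 3=4.9, Option 4=4.6, Option 5=4.4
Best best-case = 4.9 → Option 3.
Column bests: Recession=4.6, Flat=3.7, Growth=4.5, Boom=4.9, Surge=4.4.
Option 1 regrets: 1.7, 0.1, 0.4, 1.6, 1.6 → max 1.7
Option 2 regrets: 0.5, 0.0, 1.6, 0.4, 0.6 → max 1.6
Option 3 regrets: 0.7, 1.4, 0.0, 0.0, 2.2 → max 2.2
Option 4 regrets: 0.0, 1.1, 0.2, 1.3, 0.2 → max 1.3
Option 5 regrets: 0.3, 0.6, 1.3, 1.8, 0.0 → max 1.8
Smallest max regret = 1.3 → Option 4.

maximax → Option 3; minimax regret → Option 4 (disagree)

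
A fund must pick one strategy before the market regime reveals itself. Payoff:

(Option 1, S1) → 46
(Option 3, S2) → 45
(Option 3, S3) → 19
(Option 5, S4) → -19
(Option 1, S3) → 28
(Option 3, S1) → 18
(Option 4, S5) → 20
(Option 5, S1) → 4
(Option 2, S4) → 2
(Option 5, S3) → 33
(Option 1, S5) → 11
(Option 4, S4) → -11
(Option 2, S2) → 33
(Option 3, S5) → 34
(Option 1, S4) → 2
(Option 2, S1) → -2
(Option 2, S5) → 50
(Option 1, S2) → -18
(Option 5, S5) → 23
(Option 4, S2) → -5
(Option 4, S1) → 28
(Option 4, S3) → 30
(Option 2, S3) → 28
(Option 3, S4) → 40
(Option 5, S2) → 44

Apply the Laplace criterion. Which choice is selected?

Option 3

Row averages: Option 1=13.8, Option 2=22.2, Option 3=31.2, Option 4=12.4, Option 5=17
Highest average = 31.2 → Option 3.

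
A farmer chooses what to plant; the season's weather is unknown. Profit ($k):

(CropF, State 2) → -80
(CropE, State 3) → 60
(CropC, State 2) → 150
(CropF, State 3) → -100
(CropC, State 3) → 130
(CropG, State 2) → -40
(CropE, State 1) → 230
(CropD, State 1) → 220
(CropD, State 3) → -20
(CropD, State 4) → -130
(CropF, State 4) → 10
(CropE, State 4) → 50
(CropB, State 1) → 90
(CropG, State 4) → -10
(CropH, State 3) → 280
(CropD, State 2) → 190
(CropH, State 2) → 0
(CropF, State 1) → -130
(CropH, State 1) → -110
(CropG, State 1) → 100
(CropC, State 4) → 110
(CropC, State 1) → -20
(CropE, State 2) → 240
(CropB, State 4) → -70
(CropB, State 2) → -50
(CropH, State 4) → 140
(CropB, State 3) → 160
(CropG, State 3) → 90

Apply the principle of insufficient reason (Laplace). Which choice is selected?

Row averages: CropG=35, CropC=92.5, CropD=65, CropE=145, CropB=32.5, CropF=-75, CropH=77.5
Highest average = 145 → CropE.

CropE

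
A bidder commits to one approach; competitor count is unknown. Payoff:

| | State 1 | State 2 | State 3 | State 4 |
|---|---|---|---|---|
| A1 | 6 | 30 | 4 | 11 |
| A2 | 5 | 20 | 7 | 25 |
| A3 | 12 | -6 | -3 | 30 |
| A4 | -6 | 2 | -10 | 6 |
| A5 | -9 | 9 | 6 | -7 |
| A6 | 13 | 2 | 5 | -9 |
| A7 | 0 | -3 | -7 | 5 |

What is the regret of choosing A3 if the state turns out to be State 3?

10

Best payoff under State 3 is 7.
Regret = 7 − (-3) = 10.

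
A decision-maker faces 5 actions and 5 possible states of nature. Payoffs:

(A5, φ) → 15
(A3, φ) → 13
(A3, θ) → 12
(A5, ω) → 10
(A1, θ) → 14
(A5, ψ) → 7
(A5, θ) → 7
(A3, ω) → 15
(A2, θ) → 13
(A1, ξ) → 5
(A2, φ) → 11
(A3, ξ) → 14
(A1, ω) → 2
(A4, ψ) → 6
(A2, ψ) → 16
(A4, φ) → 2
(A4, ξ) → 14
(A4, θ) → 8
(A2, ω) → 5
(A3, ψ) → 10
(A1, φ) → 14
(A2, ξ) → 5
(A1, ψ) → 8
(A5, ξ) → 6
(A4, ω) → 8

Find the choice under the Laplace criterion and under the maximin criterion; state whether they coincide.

Row averages: A1=8.6, A2=10, A3=12.8, A4=7.6, A5=9
Highest average = 12.8 → A3.
Row minima: A1=2, A2=5, A3=10, A4=2, A5=6
Best worst-case = 10 → A3.

laplace → A3; maximin → A3 (agree)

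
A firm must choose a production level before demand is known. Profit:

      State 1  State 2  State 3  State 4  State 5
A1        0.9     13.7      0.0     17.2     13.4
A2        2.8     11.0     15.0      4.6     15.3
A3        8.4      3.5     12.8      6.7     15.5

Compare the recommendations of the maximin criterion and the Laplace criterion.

maximin → A3; laplace → A2 (disagree)

Row minima: A1=0.0, A2=2.8, A3=3.5
Best worst-case = 3.5 → A3.
Row averages: A1=9.04, A2=9.74, A3=9.38
Highest average = 9.74 → A2.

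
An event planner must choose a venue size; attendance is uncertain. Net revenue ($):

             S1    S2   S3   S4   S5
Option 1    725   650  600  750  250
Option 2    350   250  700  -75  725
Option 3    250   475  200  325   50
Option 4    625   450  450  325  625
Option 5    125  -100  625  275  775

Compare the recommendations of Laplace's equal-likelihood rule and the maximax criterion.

Row averages: Option 1=595, Option 2=390, Option 3=260, Option 4=495, Option 5=340
Highest average = 595 → Option 1.
Row maxima: Option 1=750, Option 2=725, Option 3=475, Option 4=625, Option 5=775
Best best-case = 775 → Option 5.

laplace → Option 1; maximax → Option 5 (disagree)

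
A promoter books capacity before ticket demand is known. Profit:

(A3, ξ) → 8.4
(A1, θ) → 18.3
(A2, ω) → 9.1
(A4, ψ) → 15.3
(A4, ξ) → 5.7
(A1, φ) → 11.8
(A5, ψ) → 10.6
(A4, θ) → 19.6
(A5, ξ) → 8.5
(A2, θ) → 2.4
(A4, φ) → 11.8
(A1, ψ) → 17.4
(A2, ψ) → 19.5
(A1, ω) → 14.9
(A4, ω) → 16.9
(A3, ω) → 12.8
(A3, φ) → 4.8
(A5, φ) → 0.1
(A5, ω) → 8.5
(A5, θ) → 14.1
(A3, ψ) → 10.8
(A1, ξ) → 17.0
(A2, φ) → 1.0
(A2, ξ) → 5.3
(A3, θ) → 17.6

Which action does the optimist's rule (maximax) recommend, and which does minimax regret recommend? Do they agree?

maximax → A4; minimax regret → A1 (disagree)

Row maxima: A1=18.3, A2=19.5, A3=17.6, A4=19.6, A5=14.1
Best best-case = 19.6 → A4.
Column bests: θ=19.6, φ=11.8, ψ=19.5, ω=16.9, ξ=17.0.
A1 regrets: 1.3, 0.0, 2.1, 2.0, 0.0 → max 2.1
A2 regrets: 17.2, 10.8, 0.0, 7.8, 11.7 → max 17.2
A3 regrets: 2.0, 7.0, 8.7, 4.1, 8.6 → max 8.7
A4 regrets: 0.0, 0.0, 4.2, 0.0, 11.3 → max 11.3
A5 regrets: 5.5, 11.7, 8.9, 8.4, 8.5 → max 11.7
Smallest max regret = 2.1 → A1.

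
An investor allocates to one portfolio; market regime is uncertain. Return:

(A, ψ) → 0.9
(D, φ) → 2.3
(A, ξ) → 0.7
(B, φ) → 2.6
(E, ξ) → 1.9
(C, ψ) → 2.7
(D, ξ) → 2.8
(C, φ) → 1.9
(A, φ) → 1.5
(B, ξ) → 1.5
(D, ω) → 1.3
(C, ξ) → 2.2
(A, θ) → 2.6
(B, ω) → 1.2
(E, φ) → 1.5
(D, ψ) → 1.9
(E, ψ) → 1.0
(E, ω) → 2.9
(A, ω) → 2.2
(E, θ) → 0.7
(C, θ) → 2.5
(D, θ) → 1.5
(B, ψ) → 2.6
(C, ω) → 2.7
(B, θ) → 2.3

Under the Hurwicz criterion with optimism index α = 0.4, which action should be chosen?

A: 0.4·2.6 + 0.6·0.7 = 1.46
B: 0.4·2.6 + 0.6·1.2 = 1.76
C: 0.4·2.7 + 0.6·1.9 = 2.22
D: 0.4·2.8 + 0.6·1.3 = 1.9
E: 0.4·2.9 + 0.6·0.7 = 1.58
Highest Hurwicz score = 2.22 → C.

C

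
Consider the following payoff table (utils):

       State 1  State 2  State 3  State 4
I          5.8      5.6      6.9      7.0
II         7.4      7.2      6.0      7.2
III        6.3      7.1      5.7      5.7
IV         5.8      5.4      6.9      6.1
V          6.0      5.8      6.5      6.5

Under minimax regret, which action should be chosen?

Column bests: State 1=7.4, State 2=7.2, State 3=6.9, State 4=7.2.
I regrets: 1.6, 1.6, 0.0, 0.2 → max 1.6
II regrets: 0.0, 0.0, 0.9, 0.0 → max 0.9
III regrets: 1.1, 0.1, 1.2, 1.5 → max 1.5
IV regrets: 1.6, 1.8, 0.0, 1.1 → max 1.8
V regrets: 1.4, 1.4, 0.4, 0.7 → max 1.4
Smallest max regret = 0.9 → II.

II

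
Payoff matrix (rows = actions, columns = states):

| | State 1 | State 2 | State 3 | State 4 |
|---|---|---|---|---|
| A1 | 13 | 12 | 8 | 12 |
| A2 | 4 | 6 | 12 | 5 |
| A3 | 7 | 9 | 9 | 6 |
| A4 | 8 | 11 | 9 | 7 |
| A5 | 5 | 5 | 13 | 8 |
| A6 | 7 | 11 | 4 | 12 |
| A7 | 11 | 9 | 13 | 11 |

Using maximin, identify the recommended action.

A7

Row minima: A1=8, A2=4, A3=6, A4=7, A5=5, A6=4, A7=9
Best worst-case = 9 → A7.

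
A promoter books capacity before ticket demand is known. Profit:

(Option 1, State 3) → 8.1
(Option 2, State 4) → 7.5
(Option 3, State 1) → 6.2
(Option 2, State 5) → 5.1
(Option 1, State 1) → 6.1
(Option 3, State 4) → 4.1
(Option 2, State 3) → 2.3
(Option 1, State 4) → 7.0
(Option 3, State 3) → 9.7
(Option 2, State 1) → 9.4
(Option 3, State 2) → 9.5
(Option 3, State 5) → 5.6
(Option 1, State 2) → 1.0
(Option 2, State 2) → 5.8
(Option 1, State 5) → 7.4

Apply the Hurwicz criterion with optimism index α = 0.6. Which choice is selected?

Option 3

Option 1: 0.6·8.1 + 0.4·1.0 = 5.26
Option 2: 0.6·9.4 + 0.4·2.3 = 6.56
Option 3: 0.6·9.7 + 0.4·4.1 = 7.46
Highest Hurwicz score = 7.46 → Option 3.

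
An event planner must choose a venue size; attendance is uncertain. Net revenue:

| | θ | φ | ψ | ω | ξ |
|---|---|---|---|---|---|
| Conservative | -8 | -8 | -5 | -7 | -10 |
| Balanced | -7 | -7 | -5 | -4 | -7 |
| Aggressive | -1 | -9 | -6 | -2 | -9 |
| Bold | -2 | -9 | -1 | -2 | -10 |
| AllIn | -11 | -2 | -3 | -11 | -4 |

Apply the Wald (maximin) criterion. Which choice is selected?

Balanced

Row minima: Conservative=-10, Balanced=-7, Aggressive=-9, Bold=-10, AllIn=-11
Best worst-case = -7 → Balanced.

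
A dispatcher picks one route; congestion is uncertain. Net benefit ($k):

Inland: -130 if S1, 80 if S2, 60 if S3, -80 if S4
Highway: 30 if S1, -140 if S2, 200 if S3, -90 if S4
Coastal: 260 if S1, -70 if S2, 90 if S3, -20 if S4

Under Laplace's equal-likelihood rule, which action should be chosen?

Row averages: Inland=-17.5, Highway=0, Coastal=65
Highest average = 65 → Coastal.

Coastal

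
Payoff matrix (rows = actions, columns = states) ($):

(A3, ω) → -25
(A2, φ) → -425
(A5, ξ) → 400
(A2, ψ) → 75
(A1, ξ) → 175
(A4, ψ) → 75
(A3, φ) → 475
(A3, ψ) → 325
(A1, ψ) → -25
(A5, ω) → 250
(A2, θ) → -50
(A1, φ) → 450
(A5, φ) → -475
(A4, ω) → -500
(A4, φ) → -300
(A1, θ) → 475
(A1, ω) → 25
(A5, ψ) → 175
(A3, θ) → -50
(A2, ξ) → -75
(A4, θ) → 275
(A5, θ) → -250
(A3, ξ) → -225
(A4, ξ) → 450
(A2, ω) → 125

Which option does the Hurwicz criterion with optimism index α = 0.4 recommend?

A1

A1: 0.4·475 + 0.6·(-25) = 175
A2: 0.4·125 + 0.6·(-425) = -205
A3: 0.4·475 + 0.6·(-225) = 55
A4: 0.4·450 + 0.6·(-500) = -120
A5: 0.4·400 + 0.6·(-475) = -125
Highest Hurwicz score = 175 → A1.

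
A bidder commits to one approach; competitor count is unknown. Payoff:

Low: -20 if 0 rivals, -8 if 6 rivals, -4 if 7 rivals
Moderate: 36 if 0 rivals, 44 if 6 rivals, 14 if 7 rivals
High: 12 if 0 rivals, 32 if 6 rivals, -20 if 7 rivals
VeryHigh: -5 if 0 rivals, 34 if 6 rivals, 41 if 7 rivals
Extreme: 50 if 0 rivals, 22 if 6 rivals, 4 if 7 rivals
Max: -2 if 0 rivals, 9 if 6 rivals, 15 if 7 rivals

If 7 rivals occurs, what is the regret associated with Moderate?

27

Best payoff under 7 rivals is 41.
Regret = 41 − 14 = 27.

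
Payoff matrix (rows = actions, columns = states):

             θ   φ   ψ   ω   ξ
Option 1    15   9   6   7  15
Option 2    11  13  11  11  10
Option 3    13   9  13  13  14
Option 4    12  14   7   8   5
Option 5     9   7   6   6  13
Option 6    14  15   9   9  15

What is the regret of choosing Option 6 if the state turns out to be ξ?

Best payoff under ξ is 15.
Regret = 15 − 15 = 0.

0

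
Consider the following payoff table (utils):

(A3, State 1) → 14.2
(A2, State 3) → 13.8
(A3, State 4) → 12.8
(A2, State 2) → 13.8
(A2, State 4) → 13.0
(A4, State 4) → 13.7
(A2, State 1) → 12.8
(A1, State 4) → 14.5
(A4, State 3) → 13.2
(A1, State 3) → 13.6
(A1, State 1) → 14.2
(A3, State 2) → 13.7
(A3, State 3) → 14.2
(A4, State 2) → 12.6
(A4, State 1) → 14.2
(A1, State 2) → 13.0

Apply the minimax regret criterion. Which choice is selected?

A1

Column bests: State 1=14.2, State 2=13.8, State 3=14.2, State 4=14.5.
A1 regrets: 0.0, 0.8, 0.6, 0.0 → max 0.8
A2 regrets: 1.4, 0.0, 0.4, 1.5 → max 1.5
A3 regrets: 0.0, 0.1, 0.0, 1.7 → max 1.7
A4 regrets: 0.0, 1.2, 1.0, 0.8 → max 1.2
Smallest max regret = 0.8 → A1.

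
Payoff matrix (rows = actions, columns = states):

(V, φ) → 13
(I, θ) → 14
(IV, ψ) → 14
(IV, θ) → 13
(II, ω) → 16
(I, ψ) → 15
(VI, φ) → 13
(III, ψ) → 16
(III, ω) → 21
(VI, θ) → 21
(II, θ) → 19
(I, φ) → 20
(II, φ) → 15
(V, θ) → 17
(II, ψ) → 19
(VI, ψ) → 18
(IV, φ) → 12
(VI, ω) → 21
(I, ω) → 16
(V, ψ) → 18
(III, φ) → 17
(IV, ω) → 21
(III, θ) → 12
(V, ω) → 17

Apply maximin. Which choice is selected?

II

Row minima: I=14, II=15, III=12, IV=12, V=13, VI=13
Best worst-case = 15 → II.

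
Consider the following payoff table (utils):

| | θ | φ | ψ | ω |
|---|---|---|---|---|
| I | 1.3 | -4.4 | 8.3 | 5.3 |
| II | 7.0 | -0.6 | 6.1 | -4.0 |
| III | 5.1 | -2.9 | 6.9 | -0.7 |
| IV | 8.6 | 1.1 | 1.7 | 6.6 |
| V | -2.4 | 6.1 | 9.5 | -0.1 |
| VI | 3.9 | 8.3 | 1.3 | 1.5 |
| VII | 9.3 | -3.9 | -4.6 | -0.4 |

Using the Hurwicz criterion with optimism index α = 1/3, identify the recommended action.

VI

I: 1/3·8.3 + 2/3·(-4.4) = -1/6
II: 1/3·7.0 + 2/3·(-4.0) = -1/3
III: 1/3·6.9 + 2/3·(-2.9) = 11/30
IV: 1/3·8.6 + 2/3·1.1 = 3.6
V: 1/3·9.5 + 2/3·(-2.4) = 47/30
VI: 1/3·8.3 + 2/3·1.3 = 109/30
VII: 1/3·9.3 + 2/3·(-4.6) = 1/30
Highest Hurwicz score = 109/30 → VI.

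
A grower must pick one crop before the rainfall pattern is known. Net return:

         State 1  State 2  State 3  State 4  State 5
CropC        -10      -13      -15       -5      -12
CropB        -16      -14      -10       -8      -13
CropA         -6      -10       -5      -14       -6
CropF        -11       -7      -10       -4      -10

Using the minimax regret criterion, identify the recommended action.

Column bests: State 1=-6, State 2=-7, State 3=-5, State 4=-4, State 5=-6.
CropC regrets: 4, 6, 10, 1, 6 → max 10
CropB regrets: 10, 7, 5, 4, 7 → max 10
CropA regrets: 0, 3, 0, 10, 0 → max 10
CropF regrets: 5, 0, 5, 0, 4 → max 5
Smallest max regret = 5 → CropF.

CropF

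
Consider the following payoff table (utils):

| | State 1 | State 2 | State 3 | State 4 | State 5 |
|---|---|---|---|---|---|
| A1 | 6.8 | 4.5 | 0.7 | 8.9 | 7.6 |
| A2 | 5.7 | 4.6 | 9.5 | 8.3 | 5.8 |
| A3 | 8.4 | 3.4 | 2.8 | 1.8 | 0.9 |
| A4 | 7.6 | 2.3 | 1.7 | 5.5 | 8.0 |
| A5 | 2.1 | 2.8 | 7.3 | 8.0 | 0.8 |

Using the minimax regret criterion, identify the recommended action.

A2

Column bests: State 1=8.4, State 2=4.6, State 3=9.5, State 4=8.9, State 5=8.0.
A1 regrets: 1.6, 0.1, 8.8, 0.0, 0.4 → max 8.8
A2 regrets: 2.7, 0.0, 0.0, 0.6, 2.2 → max 2.7
A3 regrets: 0.0, 1.2, 6.7, 7.1, 7.1 → max 7.1
A4 regrets: 0.8, 2.3, 7.8, 3.4, 0.0 → max 7.8
A5 regrets: 6.3, 1.8, 2.2, 0.9, 7.2 → max 7.2
Smallest max regret = 2.7 → A2.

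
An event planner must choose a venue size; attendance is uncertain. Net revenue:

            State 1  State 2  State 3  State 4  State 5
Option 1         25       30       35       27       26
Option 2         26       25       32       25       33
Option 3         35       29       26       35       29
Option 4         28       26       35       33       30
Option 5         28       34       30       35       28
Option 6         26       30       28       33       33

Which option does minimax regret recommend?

Option 5

Column bests: State 1=35, State 2=34, State 3=35, State 4=35, State 5=33.
Option 1 regrets: 10, 4, 0, 8, 7 → max 10
Option 2 regrets: 9, 9, 3, 10, 0 → max 10
Option 3 regrets: 0, 5, 9, 0, 4 → max 9
Option 4 regrets: 7, 8, 0, 2, 3 → max 8
Option 5 regrets: 7, 0, 5, 0, 5 → max 7
Option 6 regrets: 9, 4, 7, 2, 0 → max 9
Smallest max regret = 7 → Option 5.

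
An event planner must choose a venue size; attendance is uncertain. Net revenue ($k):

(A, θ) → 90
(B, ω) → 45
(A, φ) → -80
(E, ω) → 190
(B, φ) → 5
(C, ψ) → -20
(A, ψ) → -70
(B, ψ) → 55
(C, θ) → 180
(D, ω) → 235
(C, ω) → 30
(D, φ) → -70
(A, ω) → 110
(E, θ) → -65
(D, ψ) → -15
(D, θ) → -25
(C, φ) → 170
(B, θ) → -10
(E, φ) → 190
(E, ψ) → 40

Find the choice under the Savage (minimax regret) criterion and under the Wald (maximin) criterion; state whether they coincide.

Column bests: θ=180, φ=190, ψ=55, ω=235.
A regrets: 90, 270, 125, 125 → max 270
B regrets: 190, 185, 0, 190 → max 190
C regrets: 0, 20, 75, 205 → max 205
D regrets: 205, 260, 70, 0 → max 260
E regrets: 245, 0, 15, 45 → max 245
Smallest max regret = 190 → B.
Row minima: A=-80, B=-10, C=-20, D=-70, E=-65
Best worst-case = -10 → B.

minimax regret → B; maximin → B (agree)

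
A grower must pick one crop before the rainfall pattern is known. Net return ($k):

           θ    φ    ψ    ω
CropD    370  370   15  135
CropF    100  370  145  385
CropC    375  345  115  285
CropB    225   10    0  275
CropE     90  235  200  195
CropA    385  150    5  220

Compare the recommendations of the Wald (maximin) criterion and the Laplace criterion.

maximin → CropC; laplace → CropC (agree)

Row minima: CropD=15, CropF=100, CropC=115, CropB=0, CropE=90, CropA=5
Best worst-case = 115 → CropC.
Row averages: CropD=222.5, CropF=250, CropC=280, CropB=127.5, CropE=180, CropA=190
Highest average = 280 → CropC.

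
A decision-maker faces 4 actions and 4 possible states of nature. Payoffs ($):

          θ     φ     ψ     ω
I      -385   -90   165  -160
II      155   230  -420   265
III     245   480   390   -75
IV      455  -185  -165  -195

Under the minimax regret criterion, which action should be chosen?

III

Column bests: θ=455, φ=480, ψ=390, ω=265.
I regrets: 840, 570, 225, 425 → max 840
II regrets: 300, 250, 810, 0 → max 810
III regrets: 210, 0, 0, 340 → max 340
IV regrets: 0, 665, 555, 460 → max 665
Smallest max regret = 340 → III.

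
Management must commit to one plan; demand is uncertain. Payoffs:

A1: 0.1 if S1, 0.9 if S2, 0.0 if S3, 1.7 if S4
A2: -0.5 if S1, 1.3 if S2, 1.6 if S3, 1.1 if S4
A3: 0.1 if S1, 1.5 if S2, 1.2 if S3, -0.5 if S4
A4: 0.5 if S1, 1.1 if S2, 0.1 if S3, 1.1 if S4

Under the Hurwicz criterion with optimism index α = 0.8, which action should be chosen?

A1: 0.8·1.7 + 0.2·0.0 = 1.36
A2: 0.8·1.6 + 0.2·(-0.5) = 1.18
A3: 0.8·1.5 + 0.2·(-0.5) = 1.1
A4: 0.8·1.1 + 0.2·0.1 = 0.9
Highest Hurwicz score = 1.36 → A1.

A1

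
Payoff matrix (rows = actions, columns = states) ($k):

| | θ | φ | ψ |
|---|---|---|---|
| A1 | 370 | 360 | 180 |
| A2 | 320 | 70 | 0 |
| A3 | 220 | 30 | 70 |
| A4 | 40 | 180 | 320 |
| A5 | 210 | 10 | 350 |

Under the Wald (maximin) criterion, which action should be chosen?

A1

Row minima: A1=180, A2=0, A3=30, A4=40, A5=10
Best worst-case = 180 → A1.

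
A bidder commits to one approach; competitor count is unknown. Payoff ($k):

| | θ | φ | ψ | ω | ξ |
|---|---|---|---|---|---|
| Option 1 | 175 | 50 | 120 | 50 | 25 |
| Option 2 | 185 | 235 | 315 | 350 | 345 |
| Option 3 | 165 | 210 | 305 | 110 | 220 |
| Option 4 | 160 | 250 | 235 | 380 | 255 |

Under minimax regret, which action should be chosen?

Option 2

Column bests: θ=185, φ=250, ψ=315, ω=380, ξ=345.
Option 1 regrets: 10, 200, 195, 330, 320 → max 330
Option 2 regrets: 0, 15, 0, 30, 0 → max 30
Option 3 regrets: 20, 40, 10, 270, 125 → max 270
Option 4 regrets: 25, 0, 80, 0, 90 → max 90
Smallest max regret = 30 → Option 2.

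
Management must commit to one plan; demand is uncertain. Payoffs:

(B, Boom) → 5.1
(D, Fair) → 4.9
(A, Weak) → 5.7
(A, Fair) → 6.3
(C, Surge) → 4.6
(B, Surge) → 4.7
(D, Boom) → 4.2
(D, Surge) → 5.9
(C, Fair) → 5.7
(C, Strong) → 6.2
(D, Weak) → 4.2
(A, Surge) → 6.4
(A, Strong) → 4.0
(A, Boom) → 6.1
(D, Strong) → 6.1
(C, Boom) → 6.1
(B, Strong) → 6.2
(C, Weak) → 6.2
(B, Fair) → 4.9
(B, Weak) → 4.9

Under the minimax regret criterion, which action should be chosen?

B

Column bests: Weak=6.2, Fair=6.3, Strong=6.2, Boom=6.1, Surge=6.4.
A regrets: 0.5, 0.0, 2.2, 0.0, 0.0 → max 2.2
B regrets: 1.3, 1.4, 0.0, 1.0, 1.7 → max 1.7
C regrets: 0.0, 0.6, 0.0, 0.0, 1.8 → max 1.8
D regrets: 2.0, 1.4, 0.1, 1.9, 0.5 → max 2.0
Smallest max regret = 1.7 → B.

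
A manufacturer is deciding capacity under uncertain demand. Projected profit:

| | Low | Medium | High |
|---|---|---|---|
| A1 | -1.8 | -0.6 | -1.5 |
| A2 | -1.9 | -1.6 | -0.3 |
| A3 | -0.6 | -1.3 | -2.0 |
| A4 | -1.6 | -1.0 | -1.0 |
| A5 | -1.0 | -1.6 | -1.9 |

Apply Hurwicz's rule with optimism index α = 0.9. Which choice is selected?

A1: 0.9·(-0.6) + 0.1·(-1.8) = -0.72
A2: 0.9·(-0.3) + 0.1·(-1.9) = -0.46
A3: 0.9·(-0.6) + 0.1·(-2.0) = -0.74
A4: 0.9·(-1.0) + 0.1·(-1.6) = -1.06
A5: 0.9·(-1.0) + 0.1·(-1.9) = -1.09
Highest Hurwicz score = -0.46 → A2.

A2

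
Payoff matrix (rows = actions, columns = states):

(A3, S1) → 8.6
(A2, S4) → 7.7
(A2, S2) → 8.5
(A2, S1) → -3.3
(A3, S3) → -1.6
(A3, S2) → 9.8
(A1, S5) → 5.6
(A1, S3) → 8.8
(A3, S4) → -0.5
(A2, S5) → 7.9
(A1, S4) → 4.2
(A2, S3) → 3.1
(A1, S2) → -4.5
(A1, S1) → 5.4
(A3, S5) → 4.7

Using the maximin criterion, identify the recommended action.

A3

Row minima: A1=-4.5, A2=-3.3, A3=-1.6
Best worst-case = -1.6 → A3.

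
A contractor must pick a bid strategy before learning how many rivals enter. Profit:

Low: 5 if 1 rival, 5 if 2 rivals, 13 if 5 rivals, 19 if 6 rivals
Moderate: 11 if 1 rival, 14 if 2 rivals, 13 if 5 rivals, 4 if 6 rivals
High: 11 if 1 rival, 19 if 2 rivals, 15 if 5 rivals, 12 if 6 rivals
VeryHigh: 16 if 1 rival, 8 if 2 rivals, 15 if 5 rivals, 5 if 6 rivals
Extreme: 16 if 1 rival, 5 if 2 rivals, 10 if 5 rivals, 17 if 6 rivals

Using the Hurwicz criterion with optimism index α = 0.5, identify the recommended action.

Low: 0.5·19 + 0.5·5 = 12
Moderate: 0.5·14 + 0.5·4 = 9
High: 0.5·19 + 0.5·11 = 15
VeryHigh: 0.5·16 + 0.5·5 = 10.5
Extreme: 0.5·17 + 0.5·5 = 11
Highest Hurwicz score = 15 → High.

High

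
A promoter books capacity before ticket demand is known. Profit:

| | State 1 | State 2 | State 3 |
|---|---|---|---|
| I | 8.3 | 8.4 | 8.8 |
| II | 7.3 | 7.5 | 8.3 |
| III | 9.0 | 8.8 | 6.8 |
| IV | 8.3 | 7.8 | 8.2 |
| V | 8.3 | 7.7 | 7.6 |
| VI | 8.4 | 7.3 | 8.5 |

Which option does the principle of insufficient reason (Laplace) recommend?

Row averages: I=8.5, II=7.7, III=8.2, IV=8.1, V=118/15, VI=121/15
Highest average = 8.5 → I.

I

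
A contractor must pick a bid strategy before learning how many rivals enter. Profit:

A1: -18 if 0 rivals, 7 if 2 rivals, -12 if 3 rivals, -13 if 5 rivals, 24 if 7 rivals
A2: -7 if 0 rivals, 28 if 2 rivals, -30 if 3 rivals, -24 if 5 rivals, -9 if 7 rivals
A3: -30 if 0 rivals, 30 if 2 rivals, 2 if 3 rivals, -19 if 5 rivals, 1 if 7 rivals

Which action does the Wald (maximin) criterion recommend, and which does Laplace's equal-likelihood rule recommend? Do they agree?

maximin → A1; laplace → A1 (agree)

Row minima: A1=-18, A2=-30, A3=-30
Best worst-case = -18 → A1.
Row averages: A1=-2.4, A2=-8.4, A3=-3.2
Highest average = -2.4 → A1.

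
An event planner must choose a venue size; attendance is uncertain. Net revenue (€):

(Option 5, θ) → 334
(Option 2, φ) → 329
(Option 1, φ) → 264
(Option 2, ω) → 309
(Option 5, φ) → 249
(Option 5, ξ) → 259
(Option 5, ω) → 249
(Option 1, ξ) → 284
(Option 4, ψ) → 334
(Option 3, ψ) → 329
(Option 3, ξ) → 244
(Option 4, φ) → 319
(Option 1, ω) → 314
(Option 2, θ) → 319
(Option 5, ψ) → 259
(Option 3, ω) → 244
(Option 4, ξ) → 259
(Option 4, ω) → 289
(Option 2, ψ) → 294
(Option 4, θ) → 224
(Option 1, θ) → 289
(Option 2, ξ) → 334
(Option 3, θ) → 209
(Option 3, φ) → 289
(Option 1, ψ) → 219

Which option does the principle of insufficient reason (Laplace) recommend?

Row averages: Option 1=274, Option 2=317, Option 3=263, Option 4=285, Option 5=270
Highest average = 317 → Option 2.

Option 2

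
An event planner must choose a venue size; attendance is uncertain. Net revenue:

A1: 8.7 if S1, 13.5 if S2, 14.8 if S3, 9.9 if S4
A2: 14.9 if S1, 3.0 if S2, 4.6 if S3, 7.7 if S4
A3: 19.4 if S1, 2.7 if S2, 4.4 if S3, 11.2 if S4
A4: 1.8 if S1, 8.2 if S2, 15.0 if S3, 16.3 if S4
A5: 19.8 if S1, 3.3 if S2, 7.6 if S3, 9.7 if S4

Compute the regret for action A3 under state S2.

10.8

Best payoff under S2 is 13.5.
Regret = 13.5 − 2.7 = 10.8.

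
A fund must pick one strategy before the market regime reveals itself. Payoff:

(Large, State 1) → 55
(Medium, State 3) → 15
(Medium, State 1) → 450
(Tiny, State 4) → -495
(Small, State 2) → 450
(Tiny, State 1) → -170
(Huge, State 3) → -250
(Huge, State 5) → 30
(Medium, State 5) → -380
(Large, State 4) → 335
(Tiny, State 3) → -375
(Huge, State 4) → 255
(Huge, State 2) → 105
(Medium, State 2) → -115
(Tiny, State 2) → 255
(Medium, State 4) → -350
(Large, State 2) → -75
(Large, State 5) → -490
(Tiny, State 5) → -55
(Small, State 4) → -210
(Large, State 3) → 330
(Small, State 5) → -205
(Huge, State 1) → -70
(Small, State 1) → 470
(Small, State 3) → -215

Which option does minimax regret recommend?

Column bests: State 1=470, State 2=450, State 3=330, State 4=335, State 5=30.
Tiny regrets: 640, 195, 705, 830, 85 → max 830
Small regrets: 0, 0, 545, 545, 235 → max 545
Medium regrets: 20, 565, 315, 685, 410 → max 685
Large regrets: 415, 525, 0, 0, 520 → max 525
Huge regrets: 540, 345, 580, 80, 0 → max 580
Smallest max regret = 525 → Large.

Large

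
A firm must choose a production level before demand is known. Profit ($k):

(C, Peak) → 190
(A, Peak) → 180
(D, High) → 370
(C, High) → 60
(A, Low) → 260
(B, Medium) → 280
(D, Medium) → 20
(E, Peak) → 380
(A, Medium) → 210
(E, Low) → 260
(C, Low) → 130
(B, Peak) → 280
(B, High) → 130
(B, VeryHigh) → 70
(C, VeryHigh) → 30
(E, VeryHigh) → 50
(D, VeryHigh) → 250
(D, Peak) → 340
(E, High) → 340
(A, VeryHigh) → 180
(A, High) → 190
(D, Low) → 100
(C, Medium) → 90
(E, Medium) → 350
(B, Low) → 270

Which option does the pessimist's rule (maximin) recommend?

A

Row minima: A=180, B=70, C=30, D=20, E=50
Best worst-case = 180 → A.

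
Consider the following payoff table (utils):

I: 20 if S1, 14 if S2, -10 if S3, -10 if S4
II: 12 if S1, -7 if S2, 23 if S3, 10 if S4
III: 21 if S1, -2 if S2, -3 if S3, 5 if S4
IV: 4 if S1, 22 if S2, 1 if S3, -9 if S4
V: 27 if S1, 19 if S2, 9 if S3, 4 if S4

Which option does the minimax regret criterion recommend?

Column bests: S1=27, S2=22, S3=23, S4=10.
I regrets: 7, 8, 33, 20 → max 33
II regrets: 15, 29, 0, 0 → max 29
III regrets: 6, 24, 26, 5 → max 26
IV regrets: 23, 0, 22, 19 → max 23
V regrets: 0, 3, 14, 6 → max 14
Smallest max regret = 14 → V.

V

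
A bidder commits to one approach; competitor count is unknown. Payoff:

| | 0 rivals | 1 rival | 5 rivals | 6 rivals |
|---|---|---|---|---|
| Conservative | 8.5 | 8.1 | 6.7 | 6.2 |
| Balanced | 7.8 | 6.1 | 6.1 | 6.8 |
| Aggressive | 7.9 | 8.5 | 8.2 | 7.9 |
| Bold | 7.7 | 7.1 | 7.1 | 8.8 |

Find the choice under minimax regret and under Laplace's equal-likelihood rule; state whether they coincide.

Column bests: 0 rivals=8.5, 1 rival=8.5, 5 rivals=8.2, 6 rivals=8.8.
Conservative regrets: 0.0, 0.4, 1.5, 2.6 → max 2.6
Balanced regrets: 0.7, 2.4, 2.1, 2.0 → max 2.4
Aggressive regrets: 0.6, 0.0, 0.0, 0.9 → max 0.9
Bold regrets: 0.8, 1.4, 1.1, 0.0 → max 1.4
Smallest max regret = 0.9 → Aggressive.
Row averages: Conservative=7.375, Balanced=6.7, Aggressive=8.125, Bold=7.675
Highest average = 8.125 → Aggressive.

minimax regret → Aggressive; laplace → Aggressive (agree)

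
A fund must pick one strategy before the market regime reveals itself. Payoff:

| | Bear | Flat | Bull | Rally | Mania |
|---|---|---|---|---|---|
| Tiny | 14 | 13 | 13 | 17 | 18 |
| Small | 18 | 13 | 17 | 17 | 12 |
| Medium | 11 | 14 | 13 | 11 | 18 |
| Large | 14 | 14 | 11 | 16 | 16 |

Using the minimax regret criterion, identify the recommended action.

Tiny

Column bests: Bear=18, Flat=14, Bull=17, Rally=17, Mania=18.
Tiny regrets: 4, 1, 4, 0, 0 → max 4
Small regrets: 0, 1, 0, 0, 6 → max 6
Medium regrets: 7, 0, 4, 6, 0 → max 7
Large regrets: 4, 0, 6, 1, 2 → max 6
Smallest max regret = 4 → Tiny.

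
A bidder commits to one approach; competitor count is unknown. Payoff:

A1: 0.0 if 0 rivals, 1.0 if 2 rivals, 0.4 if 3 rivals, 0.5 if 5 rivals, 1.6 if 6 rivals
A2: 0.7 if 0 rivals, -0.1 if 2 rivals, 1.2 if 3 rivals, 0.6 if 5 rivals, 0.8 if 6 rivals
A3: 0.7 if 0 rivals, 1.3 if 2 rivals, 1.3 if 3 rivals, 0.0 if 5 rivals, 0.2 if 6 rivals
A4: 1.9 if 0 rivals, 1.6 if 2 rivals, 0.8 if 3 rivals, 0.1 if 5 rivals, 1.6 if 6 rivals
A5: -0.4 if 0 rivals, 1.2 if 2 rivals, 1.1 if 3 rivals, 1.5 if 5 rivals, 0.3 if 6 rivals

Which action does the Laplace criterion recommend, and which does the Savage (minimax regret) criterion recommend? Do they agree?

Row averages: A1=0.7, A2=0.64, A3=0.7, A4=1.2, A5=0.74
Highest average = 1.2 → A4.
Column bests: 0 rivals=1.9, 2 rivals=1.6, 3 rivals=1.3, 5 rivals=1.5, 6 rivals=1.6.
A1 regrets: 1.9, 0.6, 0.9, 1.0, 0.0 → max 1.9
A2 regrets: 1.2, 1.7, 0.1, 0.9, 0.8 → max 1.7
A3 regrets: 1.2, 0.3, 0.0, 1.5, 1.4 → max 1.5
A4 regrets: 0.0, 0.0, 0.5, 1.4, 0.0 → max 1.4
A5 regrets: 2.3, 0.4, 0.2, 0.0, 1.3 → max 2.3
Smallest max regret = 1.4 → A4.

laplace → A4; minimax regret → A4 (agree)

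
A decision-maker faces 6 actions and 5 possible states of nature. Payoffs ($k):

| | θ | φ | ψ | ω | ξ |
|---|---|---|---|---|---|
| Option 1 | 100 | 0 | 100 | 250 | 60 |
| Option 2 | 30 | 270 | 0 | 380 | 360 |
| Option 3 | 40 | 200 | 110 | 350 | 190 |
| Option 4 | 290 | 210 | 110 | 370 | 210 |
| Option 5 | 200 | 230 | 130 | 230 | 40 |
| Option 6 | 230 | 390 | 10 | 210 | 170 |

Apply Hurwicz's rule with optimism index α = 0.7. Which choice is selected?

Option 1: 0.7·250 + 0.3·0 = 175
Option 2: 0.7·380 + 0.3·0 = 266
Option 3: 0.7·350 + 0.3·40 = 257
Option 4: 0.7·370 + 0.3·110 = 292
Option 5: 0.7·230 + 0.3·40 = 173
Option 6: 0.7·390 + 0.3·10 = 276
Highest Hurwicz score = 292 → Option 4.

Option 4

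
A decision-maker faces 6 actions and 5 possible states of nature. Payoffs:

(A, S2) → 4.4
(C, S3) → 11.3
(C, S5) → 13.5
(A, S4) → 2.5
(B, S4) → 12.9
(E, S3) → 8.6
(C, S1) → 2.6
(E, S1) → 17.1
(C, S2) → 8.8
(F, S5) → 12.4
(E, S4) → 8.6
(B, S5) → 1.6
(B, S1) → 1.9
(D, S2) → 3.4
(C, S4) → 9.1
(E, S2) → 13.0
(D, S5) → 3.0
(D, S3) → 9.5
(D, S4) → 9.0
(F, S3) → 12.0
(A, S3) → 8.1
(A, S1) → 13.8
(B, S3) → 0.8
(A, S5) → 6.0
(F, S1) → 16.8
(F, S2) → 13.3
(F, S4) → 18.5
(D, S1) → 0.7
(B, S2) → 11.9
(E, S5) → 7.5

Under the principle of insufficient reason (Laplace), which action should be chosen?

F

Row averages: A=6.96, B=5.82, C=9.06, D=5.12, E=10.96, F=14.6
Highest average = 14.6 → F.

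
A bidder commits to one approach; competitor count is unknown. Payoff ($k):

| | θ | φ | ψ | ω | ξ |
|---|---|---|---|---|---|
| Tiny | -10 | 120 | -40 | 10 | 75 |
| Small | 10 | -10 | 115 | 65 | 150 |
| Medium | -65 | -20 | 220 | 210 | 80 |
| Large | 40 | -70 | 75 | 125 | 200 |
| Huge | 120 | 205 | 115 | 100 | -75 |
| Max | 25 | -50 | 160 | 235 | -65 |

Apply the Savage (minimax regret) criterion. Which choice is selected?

Column bests: θ=120, φ=205, ψ=220, ω=235, ξ=200.
Tiny regrets: 130, 85, 260, 225, 125 → max 260
Small regrets: 110, 215, 105, 170, 50 → max 215
Medium regrets: 185, 225, 0, 25, 120 → max 225
Large regrets: 80, 275, 145, 110, 0 → max 275
Huge regrets: 0, 0, 105, 135, 275 → max 275
Max regrets: 95, 255, 60, 0, 265 → max 265
Smallest max regret = 215 → Small.

Small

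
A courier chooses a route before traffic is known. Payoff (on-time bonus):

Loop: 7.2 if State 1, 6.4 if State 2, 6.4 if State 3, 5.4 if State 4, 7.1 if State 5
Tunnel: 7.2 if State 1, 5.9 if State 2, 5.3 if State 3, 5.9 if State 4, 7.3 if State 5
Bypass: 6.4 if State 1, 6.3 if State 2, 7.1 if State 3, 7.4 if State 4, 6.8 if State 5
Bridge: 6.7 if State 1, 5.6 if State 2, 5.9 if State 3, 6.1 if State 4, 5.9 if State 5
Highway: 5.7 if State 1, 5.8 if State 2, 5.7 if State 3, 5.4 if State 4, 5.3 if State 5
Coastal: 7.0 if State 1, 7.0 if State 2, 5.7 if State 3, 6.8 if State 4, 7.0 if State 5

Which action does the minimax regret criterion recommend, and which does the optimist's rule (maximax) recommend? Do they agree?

minimax regret → Bypass; maximax → Bypass (agree)

Column bests: State 1=7.2, State 2=7.0, State 3=7.1, State 4=7.4, State 5=7.3.
Loop regrets: 0.0, 0.6, 0.7, 2.0, 0.2 → max 2.0
Tunnel regrets: 0.0, 1.1, 1.8, 1.5, 0.0 → max 1.8
Bypass regrets: 0.8, 0.7, 0.0, 0.0, 0.5 → max 0.8
Bridge regrets: 0.5, 1.4, 1.2, 1.3, 1.4 → max 1.4
Highway regrets: 1.5, 1.2, 1.4, 2.0, 2.0 → max 2.0
Coastal regrets: 0.2, 0.0, 1.4, 0.6, 0.3 → max 1.4
Smallest max regret = 0.8 → Bypass.
Row maxima: Loop=7.2, Tunnel=7.3, Bypass=7.4, Bridge=6.7, Highway=5.8, Coastal=7.0
Best best-case = 7.4 → Bypass.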